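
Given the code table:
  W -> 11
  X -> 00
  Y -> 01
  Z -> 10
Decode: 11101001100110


Decoding:
11 -> W
10 -> Z
10 -> Z
01 -> Y
10 -> Z
01 -> Y
10 -> Z


Result: WZZYZYZ


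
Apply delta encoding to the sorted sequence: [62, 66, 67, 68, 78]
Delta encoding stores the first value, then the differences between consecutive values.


First value: 62
Deltas:
  66 - 62 = 4
  67 - 66 = 1
  68 - 67 = 1
  78 - 68 = 10


Delta encoded: [62, 4, 1, 1, 10]


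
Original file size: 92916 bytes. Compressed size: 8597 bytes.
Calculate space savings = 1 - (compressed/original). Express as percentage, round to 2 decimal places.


ratio = compressed/original = 8597/92916 = 0.092524
savings = 1 - ratio = 1 - 0.092524 = 0.907476
as a percentage: 0.907476 * 100 = 90.75%

Space savings = 1 - 8597/92916 = 90.75%


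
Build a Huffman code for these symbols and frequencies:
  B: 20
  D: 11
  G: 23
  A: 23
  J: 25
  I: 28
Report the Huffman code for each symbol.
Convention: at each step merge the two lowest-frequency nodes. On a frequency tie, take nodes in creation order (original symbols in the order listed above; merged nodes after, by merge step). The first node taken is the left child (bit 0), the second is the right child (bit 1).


Huffman tree construction:
Step 1: Merge D(11) + B(20) = 31
Step 2: Merge G(23) + A(23) = 46
Step 3: Merge J(25) + I(28) = 53
Step 4: Merge (D+B)(31) + (G+A)(46) = 77
Step 5: Merge (J+I)(53) + ((D+B)+(G+A))(77) = 130
Read each symbol's code off the tree from the root (left child = 0, right child = 1).

Codes:
  B: 101 (length 3)
  D: 100 (length 3)
  G: 110 (length 3)
  A: 111 (length 3)
  J: 00 (length 2)
  I: 01 (length 2)
Average code length: 337/130 = 2.5923 bits/symbol


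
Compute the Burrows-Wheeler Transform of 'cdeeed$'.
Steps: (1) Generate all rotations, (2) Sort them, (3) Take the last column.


Rotations (sorted):
  0: $cdeeed -> last char: d
  1: cdeeed$ -> last char: $
  2: d$cdeee -> last char: e
  3: deeed$c -> last char: c
  4: ed$cdee -> last char: e
  5: eed$cde -> last char: e
  6: eeed$cd -> last char: d


BWT = d$eceed


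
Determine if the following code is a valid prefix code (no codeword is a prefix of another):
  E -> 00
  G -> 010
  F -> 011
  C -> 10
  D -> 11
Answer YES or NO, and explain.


Checking each pair (does one codeword prefix another?):
  E='00' vs G='010': no prefix
  E='00' vs F='011': no prefix
  E='00' vs C='10': no prefix
  E='00' vs D='11': no prefix
  G='010' vs E='00': no prefix
  G='010' vs F='011': no prefix
  G='010' vs C='10': no prefix
  G='010' vs D='11': no prefix
  F='011' vs E='00': no prefix
  F='011' vs G='010': no prefix
  F='011' vs C='10': no prefix
  F='011' vs D='11': no prefix
  C='10' vs E='00': no prefix
  C='10' vs G='010': no prefix
  C='10' vs F='011': no prefix
  C='10' vs D='11': no prefix
  D='11' vs E='00': no prefix
  D='11' vs G='010': no prefix
  D='11' vs F='011': no prefix
  D='11' vs C='10': no prefix
No violation found over all pairs.

YES -- this is a valid prefix code. No codeword is a prefix of any other codeword.


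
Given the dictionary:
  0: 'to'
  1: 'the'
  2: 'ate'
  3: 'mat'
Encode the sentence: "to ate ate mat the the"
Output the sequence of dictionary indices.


Look up each word in the dictionary:
  'to' -> 0
  'ate' -> 2
  'ate' -> 2
  'mat' -> 3
  'the' -> 1
  'the' -> 1

Encoded: [0, 2, 2, 3, 1, 1]


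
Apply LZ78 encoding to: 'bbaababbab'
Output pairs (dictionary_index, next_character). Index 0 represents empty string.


LZ78 encoding steps:
Dictionary: {0: ''}
Step 1: w='' (idx 0), next='b' -> output (0, 'b'), add 'b' as idx 1
Step 2: w='b' (idx 1), next='a' -> output (1, 'a'), add 'ba' as idx 2
Step 3: w='' (idx 0), next='a' -> output (0, 'a'), add 'a' as idx 3
Step 4: w='ba' (idx 2), next='b' -> output (2, 'b'), add 'bab' as idx 4
Step 5: w='bab' (idx 4), end of input -> output (4, '')


Encoded: [(0, 'b'), (1, 'a'), (0, 'a'), (2, 'b'), (4, '')]


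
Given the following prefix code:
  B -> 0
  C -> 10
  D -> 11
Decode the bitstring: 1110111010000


Decoding step by step:
Bits 11 -> D
Bits 10 -> C
Bits 11 -> D
Bits 10 -> C
Bits 10 -> C
Bits 0 -> B
Bits 0 -> B
Bits 0 -> B


Decoded message: DCDCCBBB


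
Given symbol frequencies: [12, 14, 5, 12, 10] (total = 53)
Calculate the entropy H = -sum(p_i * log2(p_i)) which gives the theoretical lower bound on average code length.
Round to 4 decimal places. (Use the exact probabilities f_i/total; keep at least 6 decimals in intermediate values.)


Per-symbol terms -p_i * log2(p_i) with p_i = f_i/53:
  p = 12/53 = 0.226415: log2(p) = -2.142958, -p*log2(p) = 0.485198
  p = 14/53 = 0.264151: log2(p) = -1.920566, -p*log2(p) = 0.507319
  p = 5/53 = 0.094340: log2(p) = -3.405992, -p*log2(p) = 0.321320
  p = 12/53 = 0.226415: log2(p) = -2.142958, -p*log2(p) = 0.485198
  p = 10/53 = 0.188679: log2(p) = -2.405992, -p*log2(p) = 0.453961
H = 0.485198 + 0.507319 + 0.321320 + 0.485198 + 0.453961 = 2.252996

H = 2.253 bits/symbol


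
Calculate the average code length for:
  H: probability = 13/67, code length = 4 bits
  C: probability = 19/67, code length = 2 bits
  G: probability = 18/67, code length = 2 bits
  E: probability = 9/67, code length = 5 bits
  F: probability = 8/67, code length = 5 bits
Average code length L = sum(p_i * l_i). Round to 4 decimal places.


Weighted contributions p_i * l_i:
  H: (13/67) * 4 = 52/67
  C: (19/67) * 2 = 38/67
  G: (18/67) * 2 = 36/67
  E: (9/67) * 5 = 45/67
  F: (8/67) * 5 = 40/67
Sum = (52 + 38 + 36 + 45 + 40)/67 = 211/67

L = 211/67 = 3.1493 bits/symbol


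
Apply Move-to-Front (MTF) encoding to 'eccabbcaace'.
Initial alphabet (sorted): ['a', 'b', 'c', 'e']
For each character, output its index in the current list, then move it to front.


MTF encoding:
'e': index 3 in ['a', 'b', 'c', 'e'] -> ['e', 'a', 'b', 'c']
'c': index 3 in ['e', 'a', 'b', 'c'] -> ['c', 'e', 'a', 'b']
'c': index 0 in ['c', 'e', 'a', 'b'] -> ['c', 'e', 'a', 'b']
'a': index 2 in ['c', 'e', 'a', 'b'] -> ['a', 'c', 'e', 'b']
'b': index 3 in ['a', 'c', 'e', 'b'] -> ['b', 'a', 'c', 'e']
'b': index 0 in ['b', 'a', 'c', 'e'] -> ['b', 'a', 'c', 'e']
'c': index 2 in ['b', 'a', 'c', 'e'] -> ['c', 'b', 'a', 'e']
'a': index 2 in ['c', 'b', 'a', 'e'] -> ['a', 'c', 'b', 'e']
'a': index 0 in ['a', 'c', 'b', 'e'] -> ['a', 'c', 'b', 'e']
'c': index 1 in ['a', 'c', 'b', 'e'] -> ['c', 'a', 'b', 'e']
'e': index 3 in ['c', 'a', 'b', 'e'] -> ['e', 'c', 'a', 'b']


Output: [3, 3, 0, 2, 3, 0, 2, 2, 0, 1, 3]


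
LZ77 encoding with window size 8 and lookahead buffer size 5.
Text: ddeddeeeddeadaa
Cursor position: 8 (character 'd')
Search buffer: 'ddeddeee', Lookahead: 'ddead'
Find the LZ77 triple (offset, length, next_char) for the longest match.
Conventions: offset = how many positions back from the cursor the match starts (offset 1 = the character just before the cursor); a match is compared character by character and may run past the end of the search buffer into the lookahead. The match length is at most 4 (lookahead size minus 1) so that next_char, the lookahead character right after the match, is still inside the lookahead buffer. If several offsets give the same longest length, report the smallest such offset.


Try each offset into the search buffer:
  offset=1 (pos 7, char 'e'): match length 0
  offset=2 (pos 6, char 'e'): match length 0
  offset=3 (pos 5, char 'e'): match length 0
  offset=4 (pos 4, char 'd'): match length 1
  offset=5 (pos 3, char 'd'): match length 3
  offset=6 (pos 2, char 'e'): match length 0
  offset=7 (pos 1, char 'd'): match length 1
  offset=8 (pos 0, char 'd'): match length 3
Longest match has length 3, found at offsets 5, 8; take the smallest, offset 5.
next_char = character at position 8 + 3 = 11 -> 'a'

Best match: offset=5, length=3 (matching 'dde' starting at position 3)
LZ77 triple: (5, 3, 'a')


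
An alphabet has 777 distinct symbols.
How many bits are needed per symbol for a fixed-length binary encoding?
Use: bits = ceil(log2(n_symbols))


log2(777) = 9.6018
Bracket: 2^9 = 512 < 777 <= 2^10 = 1024
So ceil(log2(777)) = 10

bits = ceil(log2(777)) = ceil(9.6018) = 10 bits


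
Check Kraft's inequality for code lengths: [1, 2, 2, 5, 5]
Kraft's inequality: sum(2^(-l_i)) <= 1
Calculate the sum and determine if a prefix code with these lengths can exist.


Sum = 2^(-1) + 2^(-2) + 2^(-2) + 2^(-5) + 2^(-5)
    = 0.5 + 0.25 + 0.25 + 0.03125 + 0.03125
    = 34/32 = 1.0625
Since 1.0625 > 1, Kraft's inequality is NOT satisfied.
A prefix code with these lengths CANNOT exist.

Kraft sum = 1.0625. Not satisfied.


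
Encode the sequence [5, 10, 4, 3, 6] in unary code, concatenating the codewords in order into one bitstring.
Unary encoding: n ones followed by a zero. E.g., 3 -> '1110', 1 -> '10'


Encode each number as n ones followed by a terminating 0:
  5 -> 111110 (6 bits)
  10 -> 11111111110 (11 bits)
  4 -> 11110 (5 bits)
  3 -> 1110 (4 bits)
  6 -> 1111110 (7 bits)
Total length = 6 + 11 + 5 + 4 + 7 = 33 bits.

Unary([5, 10, 4, 3, 6]) = 111110111111111101111011101111110 (33 bits)


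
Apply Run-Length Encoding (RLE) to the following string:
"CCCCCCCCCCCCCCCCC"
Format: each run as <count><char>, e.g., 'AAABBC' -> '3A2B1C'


Scanning runs left to right:
  i=0: run of 'C' x 17 -> '17C'

RLE = 17C


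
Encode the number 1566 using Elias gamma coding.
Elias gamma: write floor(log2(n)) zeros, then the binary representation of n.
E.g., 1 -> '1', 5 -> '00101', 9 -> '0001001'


num_bits = floor(log2(1566)) + 1 = 11
leading_zeros = num_bits - 1 = 10
binary(1566) = 11000011110

Elias gamma(1566) = '0000000000' + '11000011110' = 000000000011000011110 (21 bits)


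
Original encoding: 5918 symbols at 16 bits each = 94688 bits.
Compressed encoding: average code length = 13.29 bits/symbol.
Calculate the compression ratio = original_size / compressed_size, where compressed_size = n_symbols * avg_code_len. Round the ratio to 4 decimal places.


original_size = n_symbols * orig_bits = 5918 * 16 = 94688 bits
compressed_size = n_symbols * avg_code_len = 5918 * 13.29 = 78650.22 bits
ratio = original_size / compressed_size = 94688 / 78650.22 = 1.2039

Compression ratio = 1.2039


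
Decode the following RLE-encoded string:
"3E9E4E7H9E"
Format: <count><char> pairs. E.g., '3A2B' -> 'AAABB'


Expanding each <count><char> pair:
  3E -> 'EEE'
  9E -> 'EEEEEEEEE'
  4E -> 'EEEE'
  7H -> 'HHHHHHH'
  9E -> 'EEEEEEEEE'

Decoded = EEEEEEEEEEEEEEEEHHHHHHHEEEEEEEEE


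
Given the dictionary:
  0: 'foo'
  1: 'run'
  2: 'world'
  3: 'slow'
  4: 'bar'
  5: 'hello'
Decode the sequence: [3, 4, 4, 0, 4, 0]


Look up each index in the dictionary:
  3 -> 'slow'
  4 -> 'bar'
  4 -> 'bar'
  0 -> 'foo'
  4 -> 'bar'
  0 -> 'foo'

Decoded: "slow bar bar foo bar foo"


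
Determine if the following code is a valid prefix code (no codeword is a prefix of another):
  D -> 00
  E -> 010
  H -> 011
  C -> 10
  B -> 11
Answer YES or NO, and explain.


Checking each pair (does one codeword prefix another?):
  D='00' vs E='010': no prefix
  D='00' vs H='011': no prefix
  D='00' vs C='10': no prefix
  D='00' vs B='11': no prefix
  E='010' vs D='00': no prefix
  E='010' vs H='011': no prefix
  E='010' vs C='10': no prefix
  E='010' vs B='11': no prefix
  H='011' vs D='00': no prefix
  H='011' vs E='010': no prefix
  H='011' vs C='10': no prefix
  H='011' vs B='11': no prefix
  C='10' vs D='00': no prefix
  C='10' vs E='010': no prefix
  C='10' vs H='011': no prefix
  C='10' vs B='11': no prefix
  B='11' vs D='00': no prefix
  B='11' vs E='010': no prefix
  B='11' vs H='011': no prefix
  B='11' vs C='10': no prefix
No violation found over all pairs.

YES -- this is a valid prefix code. No codeword is a prefix of any other codeword.


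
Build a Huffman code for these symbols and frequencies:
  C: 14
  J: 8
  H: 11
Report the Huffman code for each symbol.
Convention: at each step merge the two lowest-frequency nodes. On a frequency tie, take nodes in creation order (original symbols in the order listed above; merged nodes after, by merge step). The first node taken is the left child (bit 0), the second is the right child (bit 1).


Huffman tree construction:
Step 1: Merge J(8) + H(11) = 19
Step 2: Merge C(14) + (J+H)(19) = 33
Read each symbol's code off the tree from the root (left child = 0, right child = 1).

Codes:
  C: 0 (length 1)
  J: 10 (length 2)
  H: 11 (length 2)
Average code length: 52/33 = 1.5758 bits/symbol


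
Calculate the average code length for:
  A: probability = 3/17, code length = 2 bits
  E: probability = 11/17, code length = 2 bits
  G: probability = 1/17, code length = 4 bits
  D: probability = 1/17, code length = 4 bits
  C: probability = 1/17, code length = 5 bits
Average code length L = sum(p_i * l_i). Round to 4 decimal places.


Weighted contributions p_i * l_i:
  A: (3/17) * 2 = 6/17
  E: (11/17) * 2 = 22/17
  G: (1/17) * 4 = 4/17
  D: (1/17) * 4 = 4/17
  C: (1/17) * 5 = 5/17
Sum = (6 + 22 + 4 + 4 + 5)/17 = 41/17

L = 41/17 = 2.4118 bits/symbol


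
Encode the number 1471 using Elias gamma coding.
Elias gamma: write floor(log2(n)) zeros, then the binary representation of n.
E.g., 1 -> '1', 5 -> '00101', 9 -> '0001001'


num_bits = floor(log2(1471)) + 1 = 11
leading_zeros = num_bits - 1 = 10
binary(1471) = 10110111111

Elias gamma(1471) = '0000000000' + '10110111111' = 000000000010110111111 (21 bits)


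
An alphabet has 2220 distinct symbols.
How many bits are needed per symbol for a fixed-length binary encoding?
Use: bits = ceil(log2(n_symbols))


log2(2220) = 11.1163
Bracket: 2^11 = 2048 < 2220 <= 2^12 = 4096
So ceil(log2(2220)) = 12

bits = ceil(log2(2220)) = ceil(11.1163) = 12 bits


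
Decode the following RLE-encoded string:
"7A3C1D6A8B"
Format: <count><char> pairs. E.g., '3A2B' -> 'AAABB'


Expanding each <count><char> pair:
  7A -> 'AAAAAAA'
  3C -> 'CCC'
  1D -> 'D'
  6A -> 'AAAAAA'
  8B -> 'BBBBBBBB'

Decoded = AAAAAAACCCDAAAAAABBBBBBBB


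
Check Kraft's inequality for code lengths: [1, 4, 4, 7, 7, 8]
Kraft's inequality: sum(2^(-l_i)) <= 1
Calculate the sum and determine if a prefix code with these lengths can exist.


Sum = 2^(-1) + 2^(-4) + 2^(-4) + 2^(-7) + 2^(-7) + 2^(-8)
    = 0.5 + 0.0625 + 0.0625 + 0.0078125 + 0.0078125 + 0.00390625
    = 165/256 = 0.64453125
Since 0.64453125 <= 1, Kraft's inequality IS satisfied.
A prefix code with these lengths CAN exist.

Kraft sum = 0.64453125. Satisfied.


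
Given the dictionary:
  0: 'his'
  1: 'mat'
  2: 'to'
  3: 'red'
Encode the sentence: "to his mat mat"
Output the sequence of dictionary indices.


Look up each word in the dictionary:
  'to' -> 2
  'his' -> 0
  'mat' -> 1
  'mat' -> 1

Encoded: [2, 0, 1, 1]


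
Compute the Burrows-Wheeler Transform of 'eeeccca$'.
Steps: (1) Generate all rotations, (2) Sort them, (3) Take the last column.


Rotations (sorted):
  0: $eeeccca -> last char: a
  1: a$eeeccc -> last char: c
  2: ca$eeecc -> last char: c
  3: cca$eeec -> last char: c
  4: ccca$eee -> last char: e
  5: eccca$ee -> last char: e
  6: eeccca$e -> last char: e
  7: eeeccca$ -> last char: $


BWT = accceee$


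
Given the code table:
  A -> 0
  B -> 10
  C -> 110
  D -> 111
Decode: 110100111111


Decoding:
110 -> C
10 -> B
0 -> A
111 -> D
111 -> D


Result: CBADD


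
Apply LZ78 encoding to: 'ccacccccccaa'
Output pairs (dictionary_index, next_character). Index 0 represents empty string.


LZ78 encoding steps:
Dictionary: {0: ''}
Step 1: w='' (idx 0), next='c' -> output (0, 'c'), add 'c' as idx 1
Step 2: w='c' (idx 1), next='a' -> output (1, 'a'), add 'ca' as idx 2
Step 3: w='c' (idx 1), next='c' -> output (1, 'c'), add 'cc' as idx 3
Step 4: w='cc' (idx 3), next='c' -> output (3, 'c'), add 'ccc' as idx 4
Step 5: w='cc' (idx 3), next='a' -> output (3, 'a'), add 'cca' as idx 5
Step 6: w='' (idx 0), next='a' -> output (0, 'a'), add 'a' as idx 6


Encoded: [(0, 'c'), (1, 'a'), (1, 'c'), (3, 'c'), (3, 'a'), (0, 'a')]


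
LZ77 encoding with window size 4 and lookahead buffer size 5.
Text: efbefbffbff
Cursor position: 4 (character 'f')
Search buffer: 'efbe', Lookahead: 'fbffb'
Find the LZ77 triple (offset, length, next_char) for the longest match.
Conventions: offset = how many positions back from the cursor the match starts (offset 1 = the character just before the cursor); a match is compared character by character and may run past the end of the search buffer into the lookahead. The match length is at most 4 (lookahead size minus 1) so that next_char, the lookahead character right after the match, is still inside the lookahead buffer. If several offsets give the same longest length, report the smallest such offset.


Try each offset into the search buffer:
  offset=1 (pos 3, char 'e'): match length 0
  offset=2 (pos 2, char 'b'): match length 0
  offset=3 (pos 1, char 'f'): match length 2
  offset=4 (pos 0, char 'e'): match length 0
Longest match has length 2 at offset 3.
next_char = character at position 4 + 2 = 6 -> 'f'

Best match: offset=3, length=2 (matching 'fb' starting at position 1)
LZ77 triple: (3, 2, 'f')


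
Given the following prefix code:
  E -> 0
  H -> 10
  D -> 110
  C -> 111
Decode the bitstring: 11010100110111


Decoding step by step:
Bits 110 -> D
Bits 10 -> H
Bits 10 -> H
Bits 0 -> E
Bits 110 -> D
Bits 111 -> C


Decoded message: DHHEDC


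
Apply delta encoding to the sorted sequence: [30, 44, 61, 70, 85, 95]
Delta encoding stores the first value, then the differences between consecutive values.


First value: 30
Deltas:
  44 - 30 = 14
  61 - 44 = 17
  70 - 61 = 9
  85 - 70 = 15
  95 - 85 = 10


Delta encoded: [30, 14, 17, 9, 15, 10]


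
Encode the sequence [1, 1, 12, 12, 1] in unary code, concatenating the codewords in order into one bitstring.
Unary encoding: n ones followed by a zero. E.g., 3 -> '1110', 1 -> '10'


Encode each number as n ones followed by a terminating 0:
  1 -> 10 (2 bits)
  1 -> 10 (2 bits)
  12 -> 1111111111110 (13 bits)
  12 -> 1111111111110 (13 bits)
  1 -> 10 (2 bits)
Total length = 2 + 2 + 13 + 13 + 2 = 32 bits.

Unary([1, 1, 12, 12, 1]) = 10101111111111110111111111111010 (32 bits)


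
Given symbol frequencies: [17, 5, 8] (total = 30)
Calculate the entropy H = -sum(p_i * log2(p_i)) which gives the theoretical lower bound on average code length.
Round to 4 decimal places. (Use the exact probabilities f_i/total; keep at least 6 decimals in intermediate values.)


Per-symbol terms -p_i * log2(p_i) with p_i = f_i/30:
  p = 17/30 = 0.566667: log2(p) = -0.819428, -p*log2(p) = 0.464342
  p = 5/30 = 0.166667: log2(p) = -2.584963, -p*log2(p) = 0.430827
  p = 8/30 = 0.266667: log2(p) = -1.906891, -p*log2(p) = 0.508504
H = 0.464342 + 0.430827 + 0.508504 = 1.403673

H = 1.4037 bits/symbol


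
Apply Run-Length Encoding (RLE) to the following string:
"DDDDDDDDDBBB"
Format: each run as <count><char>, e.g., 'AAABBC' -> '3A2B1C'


Scanning runs left to right:
  i=0: run of 'D' x 9 -> '9D'
  i=9: run of 'B' x 3 -> '3B'

RLE = 9D3B


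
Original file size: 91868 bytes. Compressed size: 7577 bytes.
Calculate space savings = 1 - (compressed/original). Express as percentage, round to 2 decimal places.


ratio = compressed/original = 7577/91868 = 0.082477
savings = 1 - ratio = 1 - 0.082477 = 0.917523
as a percentage: 0.917523 * 100 = 91.75%

Space savings = 1 - 7577/91868 = 91.75%


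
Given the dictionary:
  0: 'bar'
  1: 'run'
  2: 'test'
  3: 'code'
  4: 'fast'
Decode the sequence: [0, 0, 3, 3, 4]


Look up each index in the dictionary:
  0 -> 'bar'
  0 -> 'bar'
  3 -> 'code'
  3 -> 'code'
  4 -> 'fast'

Decoded: "bar bar code code fast"


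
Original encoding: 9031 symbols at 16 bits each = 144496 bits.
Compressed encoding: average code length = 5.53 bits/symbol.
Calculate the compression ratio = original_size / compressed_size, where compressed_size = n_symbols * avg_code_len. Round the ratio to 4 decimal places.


original_size = n_symbols * orig_bits = 9031 * 16 = 144496 bits
compressed_size = n_symbols * avg_code_len = 9031 * 5.53 = 49941.43 bits
ratio = original_size / compressed_size = 144496 / 49941.43 = 2.8933

Compression ratio = 2.8933


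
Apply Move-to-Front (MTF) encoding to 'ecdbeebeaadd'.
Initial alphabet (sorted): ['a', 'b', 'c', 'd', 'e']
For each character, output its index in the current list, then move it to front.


MTF encoding:
'e': index 4 in ['a', 'b', 'c', 'd', 'e'] -> ['e', 'a', 'b', 'c', 'd']
'c': index 3 in ['e', 'a', 'b', 'c', 'd'] -> ['c', 'e', 'a', 'b', 'd']
'd': index 4 in ['c', 'e', 'a', 'b', 'd'] -> ['d', 'c', 'e', 'a', 'b']
'b': index 4 in ['d', 'c', 'e', 'a', 'b'] -> ['b', 'd', 'c', 'e', 'a']
'e': index 3 in ['b', 'd', 'c', 'e', 'a'] -> ['e', 'b', 'd', 'c', 'a']
'e': index 0 in ['e', 'b', 'd', 'c', 'a'] -> ['e', 'b', 'd', 'c', 'a']
'b': index 1 in ['e', 'b', 'd', 'c', 'a'] -> ['b', 'e', 'd', 'c', 'a']
'e': index 1 in ['b', 'e', 'd', 'c', 'a'] -> ['e', 'b', 'd', 'c', 'a']
'a': index 4 in ['e', 'b', 'd', 'c', 'a'] -> ['a', 'e', 'b', 'd', 'c']
'a': index 0 in ['a', 'e', 'b', 'd', 'c'] -> ['a', 'e', 'b', 'd', 'c']
'd': index 3 in ['a', 'e', 'b', 'd', 'c'] -> ['d', 'a', 'e', 'b', 'c']
'd': index 0 in ['d', 'a', 'e', 'b', 'c'] -> ['d', 'a', 'e', 'b', 'c']


Output: [4, 3, 4, 4, 3, 0, 1, 1, 4, 0, 3, 0]


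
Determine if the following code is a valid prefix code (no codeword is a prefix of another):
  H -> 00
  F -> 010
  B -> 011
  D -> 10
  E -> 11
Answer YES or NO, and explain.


Checking each pair (does one codeword prefix another?):
  H='00' vs F='010': no prefix
  H='00' vs B='011': no prefix
  H='00' vs D='10': no prefix
  H='00' vs E='11': no prefix
  F='010' vs H='00': no prefix
  F='010' vs B='011': no prefix
  F='010' vs D='10': no prefix
  F='010' vs E='11': no prefix
  B='011' vs H='00': no prefix
  B='011' vs F='010': no prefix
  B='011' vs D='10': no prefix
  B='011' vs E='11': no prefix
  D='10' vs H='00': no prefix
  D='10' vs F='010': no prefix
  D='10' vs B='011': no prefix
  D='10' vs E='11': no prefix
  E='11' vs H='00': no prefix
  E='11' vs F='010': no prefix
  E='11' vs B='011': no prefix
  E='11' vs D='10': no prefix
No violation found over all pairs.

YES -- this is a valid prefix code. No codeword is a prefix of any other codeword.


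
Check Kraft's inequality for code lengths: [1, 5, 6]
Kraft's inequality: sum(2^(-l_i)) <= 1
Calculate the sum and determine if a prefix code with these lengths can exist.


Sum = 2^(-1) + 2^(-5) + 2^(-6)
    = 0.5 + 0.03125 + 0.015625
    = 35/64 = 0.546875
Since 0.546875 <= 1, Kraft's inequality IS satisfied.
A prefix code with these lengths CAN exist.

Kraft sum = 0.546875. Satisfied.


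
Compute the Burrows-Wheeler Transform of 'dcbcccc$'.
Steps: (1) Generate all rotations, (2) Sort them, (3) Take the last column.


Rotations (sorted):
  0: $dcbcccc -> last char: c
  1: bcccc$dc -> last char: c
  2: c$dcbccc -> last char: c
  3: cbcccc$d -> last char: d
  4: cc$dcbcc -> last char: c
  5: ccc$dcbc -> last char: c
  6: cccc$dcb -> last char: b
  7: dcbcccc$ -> last char: $


BWT = cccdccb$


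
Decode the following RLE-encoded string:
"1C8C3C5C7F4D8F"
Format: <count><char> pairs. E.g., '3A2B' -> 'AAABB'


Expanding each <count><char> pair:
  1C -> 'C'
  8C -> 'CCCCCCCC'
  3C -> 'CCC'
  5C -> 'CCCCC'
  7F -> 'FFFFFFF'
  4D -> 'DDDD'
  8F -> 'FFFFFFFF'

Decoded = CCCCCCCCCCCCCCCCCFFFFFFFDDDDFFFFFFFF


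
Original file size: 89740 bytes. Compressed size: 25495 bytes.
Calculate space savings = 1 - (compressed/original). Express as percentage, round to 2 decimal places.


ratio = compressed/original = 25495/89740 = 0.284099
savings = 1 - ratio = 1 - 0.284099 = 0.715901
as a percentage: 0.715901 * 100 = 71.59%

Space savings = 1 - 25495/89740 = 71.59%


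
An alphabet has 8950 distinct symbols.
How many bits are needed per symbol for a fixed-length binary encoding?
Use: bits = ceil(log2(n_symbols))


log2(8950) = 13.1277
Bracket: 2^13 = 8192 < 8950 <= 2^14 = 16384
So ceil(log2(8950)) = 14

bits = ceil(log2(8950)) = ceil(13.1277) = 14 bits


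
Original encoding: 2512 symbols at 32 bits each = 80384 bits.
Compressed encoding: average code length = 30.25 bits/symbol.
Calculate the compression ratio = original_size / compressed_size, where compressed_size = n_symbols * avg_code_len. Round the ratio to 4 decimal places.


original_size = n_symbols * orig_bits = 2512 * 32 = 80384 bits
compressed_size = n_symbols * avg_code_len = 2512 * 30.25 = 75988.0 bits
ratio = original_size / compressed_size = 80384 / 75988.0 = 1.0579

Compression ratio = 1.0579


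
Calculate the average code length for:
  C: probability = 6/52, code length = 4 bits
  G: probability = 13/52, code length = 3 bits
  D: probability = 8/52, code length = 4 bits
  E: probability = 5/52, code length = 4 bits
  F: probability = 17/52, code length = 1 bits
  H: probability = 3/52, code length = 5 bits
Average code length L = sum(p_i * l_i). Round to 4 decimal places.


Weighted contributions p_i * l_i:
  C: (6/52) * 4 = 24/52
  G: (13/52) * 3 = 39/52
  D: (8/52) * 4 = 32/52
  E: (5/52) * 4 = 20/52
  F: (17/52) * 1 = 17/52
  H: (3/52) * 5 = 15/52
Sum = (24 + 39 + 32 + 20 + 17 + 15)/52 = 147/52

L = 147/52 = 2.8269 bits/symbol


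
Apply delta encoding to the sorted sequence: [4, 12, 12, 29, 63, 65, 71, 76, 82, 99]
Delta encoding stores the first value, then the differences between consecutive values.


First value: 4
Deltas:
  12 - 4 = 8
  12 - 12 = 0
  29 - 12 = 17
  63 - 29 = 34
  65 - 63 = 2
  71 - 65 = 6
  76 - 71 = 5
  82 - 76 = 6
  99 - 82 = 17


Delta encoded: [4, 8, 0, 17, 34, 2, 6, 5, 6, 17]


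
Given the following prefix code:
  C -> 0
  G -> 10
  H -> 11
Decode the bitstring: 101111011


Decoding step by step:
Bits 10 -> G
Bits 11 -> H
Bits 11 -> H
Bits 0 -> C
Bits 11 -> H


Decoded message: GHHCH


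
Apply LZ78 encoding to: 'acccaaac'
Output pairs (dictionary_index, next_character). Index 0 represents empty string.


LZ78 encoding steps:
Dictionary: {0: ''}
Step 1: w='' (idx 0), next='a' -> output (0, 'a'), add 'a' as idx 1
Step 2: w='' (idx 0), next='c' -> output (0, 'c'), add 'c' as idx 2
Step 3: w='c' (idx 2), next='c' -> output (2, 'c'), add 'cc' as idx 3
Step 4: w='a' (idx 1), next='a' -> output (1, 'a'), add 'aa' as idx 4
Step 5: w='a' (idx 1), next='c' -> output (1, 'c'), add 'ac' as idx 5


Encoded: [(0, 'a'), (0, 'c'), (2, 'c'), (1, 'a'), (1, 'c')]


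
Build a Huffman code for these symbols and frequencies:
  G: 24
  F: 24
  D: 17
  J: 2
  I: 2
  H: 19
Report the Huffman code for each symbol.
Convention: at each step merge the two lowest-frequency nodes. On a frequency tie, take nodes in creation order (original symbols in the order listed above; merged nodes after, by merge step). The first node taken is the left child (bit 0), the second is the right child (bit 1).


Huffman tree construction:
Step 1: Merge J(2) + I(2) = 4
Step 2: Merge (J+I)(4) + D(17) = 21
Step 3: Merge H(19) + ((J+I)+D)(21) = 40
Step 4: Merge G(24) + F(24) = 48
Step 5: Merge (H+((J+I)+D))(40) + (G+F)(48) = 88
Read each symbol's code off the tree from the root (left child = 0, right child = 1).

Codes:
  G: 10 (length 2)
  F: 11 (length 2)
  D: 011 (length 3)
  J: 0100 (length 4)
  I: 0101 (length 4)
  H: 00 (length 2)
Average code length: 201/88 = 2.2841 bits/symbol


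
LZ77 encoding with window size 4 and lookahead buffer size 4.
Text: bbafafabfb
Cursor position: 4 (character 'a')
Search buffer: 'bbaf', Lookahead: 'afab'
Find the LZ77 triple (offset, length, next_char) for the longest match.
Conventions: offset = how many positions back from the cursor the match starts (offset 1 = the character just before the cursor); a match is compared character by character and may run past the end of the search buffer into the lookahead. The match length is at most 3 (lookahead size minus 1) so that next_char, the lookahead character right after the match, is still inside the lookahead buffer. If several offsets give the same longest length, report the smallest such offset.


Try each offset into the search buffer:
  offset=1 (pos 3, char 'f'): match length 0
  offset=2 (pos 2, char 'a'): match length 3
  offset=3 (pos 1, char 'b'): match length 0
  offset=4 (pos 0, char 'b'): match length 0
Longest match has length 3 at offset 2.
next_char = character at position 4 + 3 = 7 -> 'b'

Best match: offset=2, length=3 (matching 'afa' starting at position 2)
LZ77 triple: (2, 3, 'b')


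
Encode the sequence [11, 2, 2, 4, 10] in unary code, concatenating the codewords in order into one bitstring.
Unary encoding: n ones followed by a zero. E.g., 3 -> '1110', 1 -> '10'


Encode each number as n ones followed by a terminating 0:
  11 -> 111111111110 (12 bits)
  2 -> 110 (3 bits)
  2 -> 110 (3 bits)
  4 -> 11110 (5 bits)
  10 -> 11111111110 (11 bits)
Total length = 12 + 3 + 3 + 5 + 11 = 34 bits.

Unary([11, 2, 2, 4, 10]) = 1111111111101101101111011111111110 (34 bits)


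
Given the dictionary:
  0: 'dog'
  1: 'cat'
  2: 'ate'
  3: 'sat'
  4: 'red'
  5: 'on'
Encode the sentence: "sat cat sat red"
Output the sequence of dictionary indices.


Look up each word in the dictionary:
  'sat' -> 3
  'cat' -> 1
  'sat' -> 3
  'red' -> 4

Encoded: [3, 1, 3, 4]


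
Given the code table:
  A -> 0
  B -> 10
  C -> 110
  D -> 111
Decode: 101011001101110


Decoding:
10 -> B
10 -> B
110 -> C
0 -> A
110 -> C
111 -> D
0 -> A


Result: BBCACDA


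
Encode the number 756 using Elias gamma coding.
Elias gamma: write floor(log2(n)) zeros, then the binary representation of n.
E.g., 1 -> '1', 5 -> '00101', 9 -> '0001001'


num_bits = floor(log2(756)) + 1 = 10
leading_zeros = num_bits - 1 = 9
binary(756) = 1011110100

Elias gamma(756) = '000000000' + '1011110100' = 0000000001011110100 (19 bits)


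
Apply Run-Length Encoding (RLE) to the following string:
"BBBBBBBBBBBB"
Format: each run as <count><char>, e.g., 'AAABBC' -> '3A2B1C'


Scanning runs left to right:
  i=0: run of 'B' x 12 -> '12B'

RLE = 12B


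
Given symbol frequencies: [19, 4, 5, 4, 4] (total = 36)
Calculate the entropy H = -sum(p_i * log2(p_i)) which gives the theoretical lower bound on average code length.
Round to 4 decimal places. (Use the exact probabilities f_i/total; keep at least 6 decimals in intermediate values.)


Per-symbol terms -p_i * log2(p_i) with p_i = f_i/36:
  p = 19/36 = 0.527778: log2(p) = -0.921997, -p*log2(p) = 0.486610
  p = 4/36 = 0.111111: log2(p) = -3.169925, -p*log2(p) = 0.352214
  p = 5/36 = 0.138889: log2(p) = -2.847997, -p*log2(p) = 0.395555
  p = 4/36 = 0.111111: log2(p) = -3.169925, -p*log2(p) = 0.352214
  p = 4/36 = 0.111111: log2(p) = -3.169925, -p*log2(p) = 0.352214
H = 0.486610 + 0.352214 + 0.395555 + 0.352214 + 0.352214 = 1.938807

H = 1.9388 bits/symbol


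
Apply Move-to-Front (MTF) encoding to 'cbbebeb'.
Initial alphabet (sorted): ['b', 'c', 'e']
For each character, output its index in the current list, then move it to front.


MTF encoding:
'c': index 1 in ['b', 'c', 'e'] -> ['c', 'b', 'e']
'b': index 1 in ['c', 'b', 'e'] -> ['b', 'c', 'e']
'b': index 0 in ['b', 'c', 'e'] -> ['b', 'c', 'e']
'e': index 2 in ['b', 'c', 'e'] -> ['e', 'b', 'c']
'b': index 1 in ['e', 'b', 'c'] -> ['b', 'e', 'c']
'e': index 1 in ['b', 'e', 'c'] -> ['e', 'b', 'c']
'b': index 1 in ['e', 'b', 'c'] -> ['b', 'e', 'c']


Output: [1, 1, 0, 2, 1, 1, 1]


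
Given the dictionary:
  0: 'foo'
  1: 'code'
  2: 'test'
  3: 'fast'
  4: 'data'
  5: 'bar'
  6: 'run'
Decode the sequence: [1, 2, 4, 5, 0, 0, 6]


Look up each index in the dictionary:
  1 -> 'code'
  2 -> 'test'
  4 -> 'data'
  5 -> 'bar'
  0 -> 'foo'
  0 -> 'foo'
  6 -> 'run'

Decoded: "code test data bar foo foo run"


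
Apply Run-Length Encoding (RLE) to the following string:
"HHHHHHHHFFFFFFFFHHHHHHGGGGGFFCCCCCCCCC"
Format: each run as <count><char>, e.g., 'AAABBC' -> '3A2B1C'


Scanning runs left to right:
  i=0: run of 'H' x 8 -> '8H'
  i=8: run of 'F' x 8 -> '8F'
  i=16: run of 'H' x 6 -> '6H'
  i=22: run of 'G' x 5 -> '5G'
  i=27: run of 'F' x 2 -> '2F'
  i=29: run of 'C' x 9 -> '9C'

RLE = 8H8F6H5G2F9C


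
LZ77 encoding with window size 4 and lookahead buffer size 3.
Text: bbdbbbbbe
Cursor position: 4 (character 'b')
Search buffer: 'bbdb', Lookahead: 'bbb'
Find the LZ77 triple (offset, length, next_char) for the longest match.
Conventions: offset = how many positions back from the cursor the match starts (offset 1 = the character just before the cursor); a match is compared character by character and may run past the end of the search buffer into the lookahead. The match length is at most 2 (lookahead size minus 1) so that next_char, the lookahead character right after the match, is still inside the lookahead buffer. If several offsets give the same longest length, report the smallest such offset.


Try each offset into the search buffer:
  offset=1 (pos 3, char 'b'): match length 2
  offset=2 (pos 2, char 'd'): match length 0
  offset=3 (pos 1, char 'b'): match length 1
  offset=4 (pos 0, char 'b'): match length 2
Longest match has length 2, found at offsets 1, 4; take the smallest, offset 1.
next_char = character at position 4 + 2 = 6 -> 'b'

Best match: offset=1, length=2 (matching 'bb' starting at position 3)
LZ77 triple: (1, 2, 'b')


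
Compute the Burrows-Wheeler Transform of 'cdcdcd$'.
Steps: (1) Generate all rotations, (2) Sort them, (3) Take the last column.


Rotations (sorted):
  0: $cdcdcd -> last char: d
  1: cd$cdcd -> last char: d
  2: cdcd$cd -> last char: d
  3: cdcdcd$ -> last char: $
  4: d$cdcdc -> last char: c
  5: dcd$cdc -> last char: c
  6: dcdcd$c -> last char: c


BWT = ddd$ccc


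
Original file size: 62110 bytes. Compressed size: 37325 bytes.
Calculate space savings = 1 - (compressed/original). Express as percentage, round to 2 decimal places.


ratio = compressed/original = 37325/62110 = 0.60095
savings = 1 - ratio = 1 - 0.60095 = 0.39905
as a percentage: 0.39905 * 100 = 39.91%

Space savings = 1 - 37325/62110 = 39.91%


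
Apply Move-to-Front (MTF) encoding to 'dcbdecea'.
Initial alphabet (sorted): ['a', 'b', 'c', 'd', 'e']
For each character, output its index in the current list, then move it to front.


MTF encoding:
'd': index 3 in ['a', 'b', 'c', 'd', 'e'] -> ['d', 'a', 'b', 'c', 'e']
'c': index 3 in ['d', 'a', 'b', 'c', 'e'] -> ['c', 'd', 'a', 'b', 'e']
'b': index 3 in ['c', 'd', 'a', 'b', 'e'] -> ['b', 'c', 'd', 'a', 'e']
'd': index 2 in ['b', 'c', 'd', 'a', 'e'] -> ['d', 'b', 'c', 'a', 'e']
'e': index 4 in ['d', 'b', 'c', 'a', 'e'] -> ['e', 'd', 'b', 'c', 'a']
'c': index 3 in ['e', 'd', 'b', 'c', 'a'] -> ['c', 'e', 'd', 'b', 'a']
'e': index 1 in ['c', 'e', 'd', 'b', 'a'] -> ['e', 'c', 'd', 'b', 'a']
'a': index 4 in ['e', 'c', 'd', 'b', 'a'] -> ['a', 'e', 'c', 'd', 'b']


Output: [3, 3, 3, 2, 4, 3, 1, 4]


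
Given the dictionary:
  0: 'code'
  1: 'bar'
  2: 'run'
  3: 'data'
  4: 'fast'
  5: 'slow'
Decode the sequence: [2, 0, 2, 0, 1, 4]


Look up each index in the dictionary:
  2 -> 'run'
  0 -> 'code'
  2 -> 'run'
  0 -> 'code'
  1 -> 'bar'
  4 -> 'fast'

Decoded: "run code run code bar fast"


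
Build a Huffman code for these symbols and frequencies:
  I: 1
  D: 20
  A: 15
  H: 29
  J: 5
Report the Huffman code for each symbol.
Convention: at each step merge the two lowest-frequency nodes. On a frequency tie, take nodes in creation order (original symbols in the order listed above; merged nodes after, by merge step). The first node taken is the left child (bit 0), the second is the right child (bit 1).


Huffman tree construction:
Step 1: Merge I(1) + J(5) = 6
Step 2: Merge (I+J)(6) + A(15) = 21
Step 3: Merge D(20) + ((I+J)+A)(21) = 41
Step 4: Merge H(29) + (D+((I+J)+A))(41) = 70
Read each symbol's code off the tree from the root (left child = 0, right child = 1).

Codes:
  I: 1100 (length 4)
  D: 10 (length 2)
  A: 111 (length 3)
  H: 0 (length 1)
  J: 1101 (length 4)
Average code length: 138/70 = 1.9714 bits/symbol


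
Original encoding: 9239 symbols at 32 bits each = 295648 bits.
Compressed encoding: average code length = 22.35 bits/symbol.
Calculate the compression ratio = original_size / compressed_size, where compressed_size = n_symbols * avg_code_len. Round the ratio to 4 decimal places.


original_size = n_symbols * orig_bits = 9239 * 32 = 295648 bits
compressed_size = n_symbols * avg_code_len = 9239 * 22.35 = 206491.65 bits
ratio = original_size / compressed_size = 295648 / 206491.65 = 1.4318

Compression ratio = 1.4318


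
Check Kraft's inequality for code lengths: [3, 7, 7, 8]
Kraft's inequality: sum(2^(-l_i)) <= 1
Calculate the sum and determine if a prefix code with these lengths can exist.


Sum = 2^(-3) + 2^(-7) + 2^(-7) + 2^(-8)
    = 0.125 + 0.0078125 + 0.0078125 + 0.00390625
    = 37/256 = 0.14453125
Since 0.14453125 <= 1, Kraft's inequality IS satisfied.
A prefix code with these lengths CAN exist.

Kraft sum = 0.14453125. Satisfied.


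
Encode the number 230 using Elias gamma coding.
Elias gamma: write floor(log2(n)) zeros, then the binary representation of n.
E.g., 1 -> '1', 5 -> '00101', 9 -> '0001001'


num_bits = floor(log2(230)) + 1 = 8
leading_zeros = num_bits - 1 = 7
binary(230) = 11100110

Elias gamma(230) = '0000000' + '11100110' = 000000011100110 (15 bits)


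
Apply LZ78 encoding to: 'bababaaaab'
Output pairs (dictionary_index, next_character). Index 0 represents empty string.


LZ78 encoding steps:
Dictionary: {0: ''}
Step 1: w='' (idx 0), next='b' -> output (0, 'b'), add 'b' as idx 1
Step 2: w='' (idx 0), next='a' -> output (0, 'a'), add 'a' as idx 2
Step 3: w='b' (idx 1), next='a' -> output (1, 'a'), add 'ba' as idx 3
Step 4: w='ba' (idx 3), next='a' -> output (3, 'a'), add 'baa' as idx 4
Step 5: w='a' (idx 2), next='a' -> output (2, 'a'), add 'aa' as idx 5
Step 6: w='b' (idx 1), end of input -> output (1, '')


Encoded: [(0, 'b'), (0, 'a'), (1, 'a'), (3, 'a'), (2, 'a'), (1, '')]


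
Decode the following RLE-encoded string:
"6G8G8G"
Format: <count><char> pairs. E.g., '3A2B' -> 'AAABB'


Expanding each <count><char> pair:
  6G -> 'GGGGGG'
  8G -> 'GGGGGGGG'
  8G -> 'GGGGGGGG'

Decoded = GGGGGGGGGGGGGGGGGGGGGG


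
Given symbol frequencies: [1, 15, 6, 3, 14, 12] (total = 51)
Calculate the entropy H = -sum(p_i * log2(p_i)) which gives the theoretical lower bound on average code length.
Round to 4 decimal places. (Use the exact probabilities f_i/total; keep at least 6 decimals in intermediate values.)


Per-symbol terms -p_i * log2(p_i) with p_i = f_i/51:
  p = 1/51 = 0.019608: log2(p) = -5.672425, -p*log2(p) = 0.111224
  p = 15/51 = 0.294118: log2(p) = -1.765535, -p*log2(p) = 0.519275
  p = 6/51 = 0.117647: log2(p) = -3.087463, -p*log2(p) = 0.363231
  p = 3/51 = 0.058824: log2(p) = -4.087463, -p*log2(p) = 0.240439
  p = 14/51 = 0.274510: log2(p) = -1.865070, -p*log2(p) = 0.511980
  p = 12/51 = 0.235294: log2(p) = -2.087463, -p*log2(p) = 0.491168
H = 0.111224 + 0.519275 + 0.363231 + 0.240439 + 0.511980 + 0.491168 = 2.237317

H = 2.2373 bits/symbol


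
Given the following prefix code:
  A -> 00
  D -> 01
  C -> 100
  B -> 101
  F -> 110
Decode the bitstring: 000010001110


Decoding step by step:
Bits 00 -> A
Bits 00 -> A
Bits 100 -> C
Bits 01 -> D
Bits 110 -> F


Decoded message: AACDF


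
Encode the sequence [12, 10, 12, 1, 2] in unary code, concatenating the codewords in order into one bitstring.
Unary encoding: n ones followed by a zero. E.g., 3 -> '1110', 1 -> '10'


Encode each number as n ones followed by a terminating 0:
  12 -> 1111111111110 (13 bits)
  10 -> 11111111110 (11 bits)
  12 -> 1111111111110 (13 bits)
  1 -> 10 (2 bits)
  2 -> 110 (3 bits)
Total length = 13 + 11 + 13 + 2 + 3 = 42 bits.

Unary([12, 10, 12, 1, 2]) = 111111111111011111111110111111111111010110 (42 bits)


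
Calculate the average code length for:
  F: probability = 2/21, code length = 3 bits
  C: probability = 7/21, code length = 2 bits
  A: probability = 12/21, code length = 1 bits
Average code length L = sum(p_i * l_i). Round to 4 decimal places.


Weighted contributions p_i * l_i:
  F: (2/21) * 3 = 6/21
  C: (7/21) * 2 = 14/21
  A: (12/21) * 1 = 12/21
Sum = (6 + 14 + 12)/21 = 32/21

L = 32/21 = 1.5238 bits/symbol


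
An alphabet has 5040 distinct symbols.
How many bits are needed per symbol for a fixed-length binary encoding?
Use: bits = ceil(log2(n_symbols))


log2(5040) = 12.2992
Bracket: 2^12 = 4096 < 5040 <= 2^13 = 8192
So ceil(log2(5040)) = 13

bits = ceil(log2(5040)) = ceil(12.2992) = 13 bits
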